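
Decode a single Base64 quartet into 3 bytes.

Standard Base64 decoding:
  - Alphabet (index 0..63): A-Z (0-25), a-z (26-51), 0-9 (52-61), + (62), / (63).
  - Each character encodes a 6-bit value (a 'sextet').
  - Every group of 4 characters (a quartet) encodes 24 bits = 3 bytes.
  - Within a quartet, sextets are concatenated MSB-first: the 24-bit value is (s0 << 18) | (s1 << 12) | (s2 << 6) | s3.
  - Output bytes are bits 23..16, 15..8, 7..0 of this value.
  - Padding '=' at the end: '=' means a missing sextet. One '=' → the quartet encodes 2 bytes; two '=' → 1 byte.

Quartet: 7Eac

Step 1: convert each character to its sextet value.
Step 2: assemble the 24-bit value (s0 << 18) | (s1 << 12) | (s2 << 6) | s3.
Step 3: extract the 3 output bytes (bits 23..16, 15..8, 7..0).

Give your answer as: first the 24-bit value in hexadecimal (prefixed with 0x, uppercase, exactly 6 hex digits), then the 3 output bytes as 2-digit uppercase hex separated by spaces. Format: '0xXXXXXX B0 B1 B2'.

Answer: 0xEC469C EC 46 9C

Derivation:
Sextets: 7=59, E=4, a=26, c=28
24-bit: (59<<18) | (4<<12) | (26<<6) | 28
      = 0xEC0000 | 0x004000 | 0x000680 | 0x00001C
      = 0xEC469C
Bytes: (v>>16)&0xFF=EC, (v>>8)&0xFF=46, v&0xFF=9C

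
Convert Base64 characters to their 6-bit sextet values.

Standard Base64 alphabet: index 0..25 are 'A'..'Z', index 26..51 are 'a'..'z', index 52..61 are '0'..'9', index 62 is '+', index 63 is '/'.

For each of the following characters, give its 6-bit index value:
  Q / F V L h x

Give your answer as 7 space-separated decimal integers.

'Q': A..Z range, ord('Q') − ord('A') = 16
'/': index 63
'F': A..Z range, ord('F') − ord('A') = 5
'V': A..Z range, ord('V') − ord('A') = 21
'L': A..Z range, ord('L') − ord('A') = 11
'h': a..z range, 26 + ord('h') − ord('a') = 33
'x': a..z range, 26 + ord('x') − ord('a') = 49

Answer: 16 63 5 21 11 33 49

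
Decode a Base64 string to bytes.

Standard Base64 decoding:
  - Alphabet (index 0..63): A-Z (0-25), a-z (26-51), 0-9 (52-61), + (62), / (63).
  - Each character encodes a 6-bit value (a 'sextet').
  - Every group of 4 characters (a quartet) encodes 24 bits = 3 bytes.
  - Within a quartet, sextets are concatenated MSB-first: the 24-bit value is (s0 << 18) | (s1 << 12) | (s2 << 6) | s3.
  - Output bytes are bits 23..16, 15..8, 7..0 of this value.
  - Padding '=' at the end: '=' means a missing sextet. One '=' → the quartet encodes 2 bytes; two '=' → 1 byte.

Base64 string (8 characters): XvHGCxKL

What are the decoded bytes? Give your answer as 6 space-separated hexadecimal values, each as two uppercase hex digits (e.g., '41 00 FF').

After char 0 ('X'=23): chars_in_quartet=1 acc=0x17 bytes_emitted=0
After char 1 ('v'=47): chars_in_quartet=2 acc=0x5EF bytes_emitted=0
After char 2 ('H'=7): chars_in_quartet=3 acc=0x17BC7 bytes_emitted=0
After char 3 ('G'=6): chars_in_quartet=4 acc=0x5EF1C6 -> emit 5E F1 C6, reset; bytes_emitted=3
After char 4 ('C'=2): chars_in_quartet=1 acc=0x2 bytes_emitted=3
After char 5 ('x'=49): chars_in_quartet=2 acc=0xB1 bytes_emitted=3
After char 6 ('K'=10): chars_in_quartet=3 acc=0x2C4A bytes_emitted=3
After char 7 ('L'=11): chars_in_quartet=4 acc=0xB128B -> emit 0B 12 8B, reset; bytes_emitted=6

Answer: 5E F1 C6 0B 12 8B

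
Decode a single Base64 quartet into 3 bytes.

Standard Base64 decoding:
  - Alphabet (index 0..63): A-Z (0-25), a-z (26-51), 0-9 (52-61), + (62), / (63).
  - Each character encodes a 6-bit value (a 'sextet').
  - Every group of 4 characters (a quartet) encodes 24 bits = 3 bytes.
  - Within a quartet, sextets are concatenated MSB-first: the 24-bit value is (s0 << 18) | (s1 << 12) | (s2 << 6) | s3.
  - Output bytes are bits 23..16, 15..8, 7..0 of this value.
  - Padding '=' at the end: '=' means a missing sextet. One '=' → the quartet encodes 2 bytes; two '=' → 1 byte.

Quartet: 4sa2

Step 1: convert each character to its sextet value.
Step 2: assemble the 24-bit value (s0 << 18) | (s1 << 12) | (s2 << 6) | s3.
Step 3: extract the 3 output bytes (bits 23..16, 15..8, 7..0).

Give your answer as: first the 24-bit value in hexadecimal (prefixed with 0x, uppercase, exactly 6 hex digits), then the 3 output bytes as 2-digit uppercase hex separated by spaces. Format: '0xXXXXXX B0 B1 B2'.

Answer: 0xE2C6B6 E2 C6 B6

Derivation:
Sextets: 4=56, s=44, a=26, 2=54
24-bit: (56<<18) | (44<<12) | (26<<6) | 54
      = 0xE00000 | 0x02C000 | 0x000680 | 0x000036
      = 0xE2C6B6
Bytes: (v>>16)&0xFF=E2, (v>>8)&0xFF=C6, v&0xFF=B6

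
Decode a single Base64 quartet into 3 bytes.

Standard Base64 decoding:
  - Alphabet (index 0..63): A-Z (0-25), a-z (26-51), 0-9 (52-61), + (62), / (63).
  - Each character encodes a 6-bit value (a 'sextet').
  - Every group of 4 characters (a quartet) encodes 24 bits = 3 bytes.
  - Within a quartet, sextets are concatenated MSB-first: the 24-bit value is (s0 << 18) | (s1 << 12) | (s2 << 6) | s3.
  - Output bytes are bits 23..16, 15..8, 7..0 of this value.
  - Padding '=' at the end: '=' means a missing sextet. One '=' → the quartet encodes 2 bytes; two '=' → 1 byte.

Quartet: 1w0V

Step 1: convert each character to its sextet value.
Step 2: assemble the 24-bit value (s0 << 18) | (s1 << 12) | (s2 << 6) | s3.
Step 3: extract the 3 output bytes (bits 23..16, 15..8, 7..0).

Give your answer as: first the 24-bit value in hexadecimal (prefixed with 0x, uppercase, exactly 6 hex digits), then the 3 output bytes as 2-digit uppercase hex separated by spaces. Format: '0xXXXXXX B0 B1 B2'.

Sextets: 1=53, w=48, 0=52, V=21
24-bit: (53<<18) | (48<<12) | (52<<6) | 21
      = 0xD40000 | 0x030000 | 0x000D00 | 0x000015
      = 0xD70D15
Bytes: (v>>16)&0xFF=D7, (v>>8)&0xFF=0D, v&0xFF=15

Answer: 0xD70D15 D7 0D 15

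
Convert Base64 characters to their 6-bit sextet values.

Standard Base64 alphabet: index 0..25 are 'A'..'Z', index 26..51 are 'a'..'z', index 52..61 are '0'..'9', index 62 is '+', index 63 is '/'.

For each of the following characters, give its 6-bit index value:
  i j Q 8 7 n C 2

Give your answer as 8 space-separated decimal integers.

'i': a..z range, 26 + ord('i') − ord('a') = 34
'j': a..z range, 26 + ord('j') − ord('a') = 35
'Q': A..Z range, ord('Q') − ord('A') = 16
'8': 0..9 range, 52 + ord('8') − ord('0') = 60
'7': 0..9 range, 52 + ord('7') − ord('0') = 59
'n': a..z range, 26 + ord('n') − ord('a') = 39
'C': A..Z range, ord('C') − ord('A') = 2
'2': 0..9 range, 52 + ord('2') − ord('0') = 54

Answer: 34 35 16 60 59 39 2 54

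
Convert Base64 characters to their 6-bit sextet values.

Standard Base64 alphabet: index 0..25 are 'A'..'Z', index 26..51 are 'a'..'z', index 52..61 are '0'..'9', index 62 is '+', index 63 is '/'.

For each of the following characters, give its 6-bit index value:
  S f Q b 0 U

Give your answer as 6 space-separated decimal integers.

'S': A..Z range, ord('S') − ord('A') = 18
'f': a..z range, 26 + ord('f') − ord('a') = 31
'Q': A..Z range, ord('Q') − ord('A') = 16
'b': a..z range, 26 + ord('b') − ord('a') = 27
'0': 0..9 range, 52 + ord('0') − ord('0') = 52
'U': A..Z range, ord('U') − ord('A') = 20

Answer: 18 31 16 27 52 20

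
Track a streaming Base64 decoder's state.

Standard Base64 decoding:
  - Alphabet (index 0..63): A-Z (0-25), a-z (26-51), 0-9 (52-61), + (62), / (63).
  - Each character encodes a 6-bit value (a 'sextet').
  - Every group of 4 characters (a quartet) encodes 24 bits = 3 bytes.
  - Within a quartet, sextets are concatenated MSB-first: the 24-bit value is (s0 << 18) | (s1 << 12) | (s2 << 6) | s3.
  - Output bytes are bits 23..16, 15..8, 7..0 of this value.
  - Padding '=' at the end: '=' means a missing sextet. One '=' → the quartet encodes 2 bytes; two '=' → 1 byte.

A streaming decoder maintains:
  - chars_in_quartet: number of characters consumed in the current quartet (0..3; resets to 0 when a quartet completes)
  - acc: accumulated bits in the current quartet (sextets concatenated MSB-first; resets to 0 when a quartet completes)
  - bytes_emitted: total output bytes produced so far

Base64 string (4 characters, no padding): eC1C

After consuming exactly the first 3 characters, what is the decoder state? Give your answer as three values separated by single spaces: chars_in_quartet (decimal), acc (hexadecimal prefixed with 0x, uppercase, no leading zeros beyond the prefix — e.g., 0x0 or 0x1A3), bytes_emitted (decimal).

Answer: 3 0x1E0B5 0

Derivation:
After char 0 ('e'=30): chars_in_quartet=1 acc=0x1E bytes_emitted=0
After char 1 ('C'=2): chars_in_quartet=2 acc=0x782 bytes_emitted=0
After char 2 ('1'=53): chars_in_quartet=3 acc=0x1E0B5 bytes_emitted=0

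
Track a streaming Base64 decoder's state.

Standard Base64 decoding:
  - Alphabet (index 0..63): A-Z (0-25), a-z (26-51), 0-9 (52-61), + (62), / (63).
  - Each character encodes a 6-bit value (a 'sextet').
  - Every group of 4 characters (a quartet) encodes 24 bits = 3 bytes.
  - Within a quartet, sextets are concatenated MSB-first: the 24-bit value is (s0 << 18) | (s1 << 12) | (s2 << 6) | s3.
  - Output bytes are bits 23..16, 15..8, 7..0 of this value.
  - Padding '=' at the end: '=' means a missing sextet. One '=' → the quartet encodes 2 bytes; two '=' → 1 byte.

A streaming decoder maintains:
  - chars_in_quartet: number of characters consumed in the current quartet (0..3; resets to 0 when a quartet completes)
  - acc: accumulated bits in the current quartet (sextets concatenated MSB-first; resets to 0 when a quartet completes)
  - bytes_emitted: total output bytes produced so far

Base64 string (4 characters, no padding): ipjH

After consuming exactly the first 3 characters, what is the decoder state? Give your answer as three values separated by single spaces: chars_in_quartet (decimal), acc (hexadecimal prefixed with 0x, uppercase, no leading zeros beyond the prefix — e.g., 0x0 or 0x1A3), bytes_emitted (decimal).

After char 0 ('i'=34): chars_in_quartet=1 acc=0x22 bytes_emitted=0
After char 1 ('p'=41): chars_in_quartet=2 acc=0x8A9 bytes_emitted=0
After char 2 ('j'=35): chars_in_quartet=3 acc=0x22A63 bytes_emitted=0

Answer: 3 0x22A63 0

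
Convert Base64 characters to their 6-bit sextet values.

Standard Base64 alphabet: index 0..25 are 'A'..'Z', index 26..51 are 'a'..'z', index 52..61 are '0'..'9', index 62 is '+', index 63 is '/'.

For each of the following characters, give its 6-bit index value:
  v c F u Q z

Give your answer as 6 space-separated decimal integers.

Answer: 47 28 5 46 16 51

Derivation:
'v': a..z range, 26 + ord('v') − ord('a') = 47
'c': a..z range, 26 + ord('c') − ord('a') = 28
'F': A..Z range, ord('F') − ord('A') = 5
'u': a..z range, 26 + ord('u') − ord('a') = 46
'Q': A..Z range, ord('Q') − ord('A') = 16
'z': a..z range, 26 + ord('z') − ord('a') = 51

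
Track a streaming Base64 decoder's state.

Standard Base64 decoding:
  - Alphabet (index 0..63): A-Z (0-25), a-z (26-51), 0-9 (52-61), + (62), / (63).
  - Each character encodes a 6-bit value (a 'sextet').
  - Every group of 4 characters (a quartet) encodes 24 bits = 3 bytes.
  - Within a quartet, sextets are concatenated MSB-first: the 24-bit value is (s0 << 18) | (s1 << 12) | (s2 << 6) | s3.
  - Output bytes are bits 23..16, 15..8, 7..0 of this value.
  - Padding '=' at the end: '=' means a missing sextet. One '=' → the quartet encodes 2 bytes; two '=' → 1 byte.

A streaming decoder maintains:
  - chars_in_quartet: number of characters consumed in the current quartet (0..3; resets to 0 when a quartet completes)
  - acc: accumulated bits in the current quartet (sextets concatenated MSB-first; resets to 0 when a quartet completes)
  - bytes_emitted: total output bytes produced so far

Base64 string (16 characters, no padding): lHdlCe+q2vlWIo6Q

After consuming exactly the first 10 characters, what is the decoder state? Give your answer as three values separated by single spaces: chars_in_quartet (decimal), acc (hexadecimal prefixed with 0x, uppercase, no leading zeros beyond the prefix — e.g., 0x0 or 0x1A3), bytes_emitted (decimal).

Answer: 2 0xDAF 6

Derivation:
After char 0 ('l'=37): chars_in_quartet=1 acc=0x25 bytes_emitted=0
After char 1 ('H'=7): chars_in_quartet=2 acc=0x947 bytes_emitted=0
After char 2 ('d'=29): chars_in_quartet=3 acc=0x251DD bytes_emitted=0
After char 3 ('l'=37): chars_in_quartet=4 acc=0x947765 -> emit 94 77 65, reset; bytes_emitted=3
After char 4 ('C'=2): chars_in_quartet=1 acc=0x2 bytes_emitted=3
After char 5 ('e'=30): chars_in_quartet=2 acc=0x9E bytes_emitted=3
After char 6 ('+'=62): chars_in_quartet=3 acc=0x27BE bytes_emitted=3
After char 7 ('q'=42): chars_in_quartet=4 acc=0x9EFAA -> emit 09 EF AA, reset; bytes_emitted=6
After char 8 ('2'=54): chars_in_quartet=1 acc=0x36 bytes_emitted=6
After char 9 ('v'=47): chars_in_quartet=2 acc=0xDAF bytes_emitted=6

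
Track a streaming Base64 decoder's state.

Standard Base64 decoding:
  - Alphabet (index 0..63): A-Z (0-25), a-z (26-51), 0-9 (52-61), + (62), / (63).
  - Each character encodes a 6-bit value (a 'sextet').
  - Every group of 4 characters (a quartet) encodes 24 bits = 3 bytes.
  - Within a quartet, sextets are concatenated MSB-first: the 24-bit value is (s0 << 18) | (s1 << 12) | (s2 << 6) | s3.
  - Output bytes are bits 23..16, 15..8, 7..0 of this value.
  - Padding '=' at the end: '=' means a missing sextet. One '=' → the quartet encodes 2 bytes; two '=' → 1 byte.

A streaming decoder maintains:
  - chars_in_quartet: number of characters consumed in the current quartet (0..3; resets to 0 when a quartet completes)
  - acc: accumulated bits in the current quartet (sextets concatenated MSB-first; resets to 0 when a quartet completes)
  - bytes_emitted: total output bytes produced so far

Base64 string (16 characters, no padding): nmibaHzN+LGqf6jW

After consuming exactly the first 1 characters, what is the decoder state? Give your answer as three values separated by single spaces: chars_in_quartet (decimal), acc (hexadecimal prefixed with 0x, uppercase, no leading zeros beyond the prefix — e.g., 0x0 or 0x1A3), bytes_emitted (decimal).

After char 0 ('n'=39): chars_in_quartet=1 acc=0x27 bytes_emitted=0

Answer: 1 0x27 0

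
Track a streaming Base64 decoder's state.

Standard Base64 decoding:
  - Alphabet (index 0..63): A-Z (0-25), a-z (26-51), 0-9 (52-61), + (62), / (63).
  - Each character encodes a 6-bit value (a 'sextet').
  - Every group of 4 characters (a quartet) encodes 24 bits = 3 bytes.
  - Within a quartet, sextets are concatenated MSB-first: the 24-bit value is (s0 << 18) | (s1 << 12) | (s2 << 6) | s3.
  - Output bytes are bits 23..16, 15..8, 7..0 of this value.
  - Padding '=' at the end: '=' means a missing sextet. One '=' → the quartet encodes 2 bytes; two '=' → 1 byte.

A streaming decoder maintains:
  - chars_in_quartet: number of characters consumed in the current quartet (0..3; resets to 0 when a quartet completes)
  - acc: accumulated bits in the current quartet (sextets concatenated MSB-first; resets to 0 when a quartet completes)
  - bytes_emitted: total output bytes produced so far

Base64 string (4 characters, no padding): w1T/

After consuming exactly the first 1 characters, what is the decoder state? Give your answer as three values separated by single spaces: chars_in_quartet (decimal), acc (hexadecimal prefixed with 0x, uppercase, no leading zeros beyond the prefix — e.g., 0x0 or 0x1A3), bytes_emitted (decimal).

Answer: 1 0x30 0

Derivation:
After char 0 ('w'=48): chars_in_quartet=1 acc=0x30 bytes_emitted=0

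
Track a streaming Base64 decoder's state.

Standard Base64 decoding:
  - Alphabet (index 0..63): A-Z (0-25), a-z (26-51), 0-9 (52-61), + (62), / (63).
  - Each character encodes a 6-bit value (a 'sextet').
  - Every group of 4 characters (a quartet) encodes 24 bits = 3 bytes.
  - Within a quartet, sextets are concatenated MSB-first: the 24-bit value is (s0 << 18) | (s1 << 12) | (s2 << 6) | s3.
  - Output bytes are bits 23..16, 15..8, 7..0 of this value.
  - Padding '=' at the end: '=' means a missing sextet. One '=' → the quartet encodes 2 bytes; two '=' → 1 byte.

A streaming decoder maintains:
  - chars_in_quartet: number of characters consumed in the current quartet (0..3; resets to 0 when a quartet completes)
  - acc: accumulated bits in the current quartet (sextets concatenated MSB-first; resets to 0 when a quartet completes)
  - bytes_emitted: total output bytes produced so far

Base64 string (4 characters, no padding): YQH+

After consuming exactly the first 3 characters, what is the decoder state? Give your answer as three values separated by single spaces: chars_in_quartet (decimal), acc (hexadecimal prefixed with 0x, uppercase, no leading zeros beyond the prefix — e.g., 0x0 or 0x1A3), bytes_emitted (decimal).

Answer: 3 0x18407 0

Derivation:
After char 0 ('Y'=24): chars_in_quartet=1 acc=0x18 bytes_emitted=0
After char 1 ('Q'=16): chars_in_quartet=2 acc=0x610 bytes_emitted=0
After char 2 ('H'=7): chars_in_quartet=3 acc=0x18407 bytes_emitted=0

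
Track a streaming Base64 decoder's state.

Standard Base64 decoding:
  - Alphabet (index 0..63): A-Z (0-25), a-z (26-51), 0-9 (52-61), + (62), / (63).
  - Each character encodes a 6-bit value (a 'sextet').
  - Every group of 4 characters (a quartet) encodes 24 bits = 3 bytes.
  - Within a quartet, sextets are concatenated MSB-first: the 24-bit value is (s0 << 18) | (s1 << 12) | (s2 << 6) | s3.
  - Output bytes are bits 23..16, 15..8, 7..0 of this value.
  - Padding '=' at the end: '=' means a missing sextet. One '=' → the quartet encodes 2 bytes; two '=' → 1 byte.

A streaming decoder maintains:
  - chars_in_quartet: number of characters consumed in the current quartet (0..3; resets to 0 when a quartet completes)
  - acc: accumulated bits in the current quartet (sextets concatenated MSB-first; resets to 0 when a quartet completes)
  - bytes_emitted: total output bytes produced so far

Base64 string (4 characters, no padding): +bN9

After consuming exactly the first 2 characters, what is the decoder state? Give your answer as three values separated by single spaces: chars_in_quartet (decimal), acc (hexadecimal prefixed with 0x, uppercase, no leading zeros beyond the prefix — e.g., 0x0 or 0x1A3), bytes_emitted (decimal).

Answer: 2 0xF9B 0

Derivation:
After char 0 ('+'=62): chars_in_quartet=1 acc=0x3E bytes_emitted=0
After char 1 ('b'=27): chars_in_quartet=2 acc=0xF9B bytes_emitted=0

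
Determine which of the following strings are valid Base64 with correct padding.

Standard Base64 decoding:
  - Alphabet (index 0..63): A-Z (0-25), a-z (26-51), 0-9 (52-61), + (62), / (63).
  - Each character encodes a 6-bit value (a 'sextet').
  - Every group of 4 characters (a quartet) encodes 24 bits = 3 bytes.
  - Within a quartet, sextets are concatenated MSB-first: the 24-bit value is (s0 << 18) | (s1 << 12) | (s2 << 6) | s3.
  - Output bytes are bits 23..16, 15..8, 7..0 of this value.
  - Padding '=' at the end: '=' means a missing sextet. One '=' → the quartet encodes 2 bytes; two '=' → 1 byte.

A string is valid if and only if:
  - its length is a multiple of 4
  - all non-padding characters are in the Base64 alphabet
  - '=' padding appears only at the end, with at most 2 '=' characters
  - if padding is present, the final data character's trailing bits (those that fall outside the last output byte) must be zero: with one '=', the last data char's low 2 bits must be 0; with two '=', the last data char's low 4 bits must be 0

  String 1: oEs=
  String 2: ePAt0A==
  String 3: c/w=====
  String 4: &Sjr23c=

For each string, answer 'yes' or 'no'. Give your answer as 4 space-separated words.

Answer: yes yes no no

Derivation:
String 1: 'oEs=' → valid
String 2: 'ePAt0A==' → valid
String 3: 'c/w=====' → invalid (5 pad chars (max 2))
String 4: '&Sjr23c=' → invalid (bad char(s): ['&'])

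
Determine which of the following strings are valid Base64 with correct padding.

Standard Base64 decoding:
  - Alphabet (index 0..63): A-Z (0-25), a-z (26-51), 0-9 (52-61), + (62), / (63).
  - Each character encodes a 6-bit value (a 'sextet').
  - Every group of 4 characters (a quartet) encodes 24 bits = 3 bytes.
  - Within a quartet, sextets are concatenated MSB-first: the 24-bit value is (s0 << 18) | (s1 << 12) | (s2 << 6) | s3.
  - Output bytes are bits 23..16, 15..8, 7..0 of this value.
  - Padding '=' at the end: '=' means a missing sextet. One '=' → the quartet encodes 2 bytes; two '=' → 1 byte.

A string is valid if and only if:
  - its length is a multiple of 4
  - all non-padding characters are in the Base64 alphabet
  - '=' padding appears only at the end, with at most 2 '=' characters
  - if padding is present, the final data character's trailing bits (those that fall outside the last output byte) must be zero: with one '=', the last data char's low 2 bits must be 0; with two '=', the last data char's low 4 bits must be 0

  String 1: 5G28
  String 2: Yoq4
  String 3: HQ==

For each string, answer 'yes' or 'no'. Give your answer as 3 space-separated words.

Answer: yes yes yes

Derivation:
String 1: '5G28' → valid
String 2: 'Yoq4' → valid
String 3: 'HQ==' → valid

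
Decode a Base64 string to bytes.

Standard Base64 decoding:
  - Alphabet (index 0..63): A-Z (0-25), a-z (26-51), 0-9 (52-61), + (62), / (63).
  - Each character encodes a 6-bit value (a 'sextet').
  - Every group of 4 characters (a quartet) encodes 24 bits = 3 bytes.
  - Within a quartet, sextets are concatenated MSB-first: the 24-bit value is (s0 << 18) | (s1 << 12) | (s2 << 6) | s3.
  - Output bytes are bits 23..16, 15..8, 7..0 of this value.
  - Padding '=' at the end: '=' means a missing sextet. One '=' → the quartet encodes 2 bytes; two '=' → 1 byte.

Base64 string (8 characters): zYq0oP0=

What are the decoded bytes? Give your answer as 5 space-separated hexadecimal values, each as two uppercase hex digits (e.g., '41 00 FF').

Answer: CD 8A B4 A0 FD

Derivation:
After char 0 ('z'=51): chars_in_quartet=1 acc=0x33 bytes_emitted=0
After char 1 ('Y'=24): chars_in_quartet=2 acc=0xCD8 bytes_emitted=0
After char 2 ('q'=42): chars_in_quartet=3 acc=0x3362A bytes_emitted=0
After char 3 ('0'=52): chars_in_quartet=4 acc=0xCD8AB4 -> emit CD 8A B4, reset; bytes_emitted=3
After char 4 ('o'=40): chars_in_quartet=1 acc=0x28 bytes_emitted=3
After char 5 ('P'=15): chars_in_quartet=2 acc=0xA0F bytes_emitted=3
After char 6 ('0'=52): chars_in_quartet=3 acc=0x283F4 bytes_emitted=3
Padding '=': partial quartet acc=0x283F4 -> emit A0 FD; bytes_emitted=5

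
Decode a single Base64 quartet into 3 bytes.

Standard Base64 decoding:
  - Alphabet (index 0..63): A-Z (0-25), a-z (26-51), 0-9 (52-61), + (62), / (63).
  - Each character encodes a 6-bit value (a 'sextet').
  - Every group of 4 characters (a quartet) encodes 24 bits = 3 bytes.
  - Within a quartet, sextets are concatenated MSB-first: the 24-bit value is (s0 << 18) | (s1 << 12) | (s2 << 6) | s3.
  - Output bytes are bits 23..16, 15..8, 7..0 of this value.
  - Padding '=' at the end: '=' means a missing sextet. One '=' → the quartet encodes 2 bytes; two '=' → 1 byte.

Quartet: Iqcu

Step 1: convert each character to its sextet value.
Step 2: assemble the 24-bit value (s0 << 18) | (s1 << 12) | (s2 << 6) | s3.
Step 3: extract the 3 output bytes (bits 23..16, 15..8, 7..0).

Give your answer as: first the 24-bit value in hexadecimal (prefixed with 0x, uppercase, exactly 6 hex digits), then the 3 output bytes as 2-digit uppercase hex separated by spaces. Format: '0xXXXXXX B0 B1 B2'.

Answer: 0x22A72E 22 A7 2E

Derivation:
Sextets: I=8, q=42, c=28, u=46
24-bit: (8<<18) | (42<<12) | (28<<6) | 46
      = 0x200000 | 0x02A000 | 0x000700 | 0x00002E
      = 0x22A72E
Bytes: (v>>16)&0xFF=22, (v>>8)&0xFF=A7, v&0xFF=2E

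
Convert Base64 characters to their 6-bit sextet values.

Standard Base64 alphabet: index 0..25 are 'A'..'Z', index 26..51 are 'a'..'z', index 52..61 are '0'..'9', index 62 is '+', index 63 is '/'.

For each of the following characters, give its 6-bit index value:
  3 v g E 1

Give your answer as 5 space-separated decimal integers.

Answer: 55 47 32 4 53

Derivation:
'3': 0..9 range, 52 + ord('3') − ord('0') = 55
'v': a..z range, 26 + ord('v') − ord('a') = 47
'g': a..z range, 26 + ord('g') − ord('a') = 32
'E': A..Z range, ord('E') − ord('A') = 4
'1': 0..9 range, 52 + ord('1') − ord('0') = 53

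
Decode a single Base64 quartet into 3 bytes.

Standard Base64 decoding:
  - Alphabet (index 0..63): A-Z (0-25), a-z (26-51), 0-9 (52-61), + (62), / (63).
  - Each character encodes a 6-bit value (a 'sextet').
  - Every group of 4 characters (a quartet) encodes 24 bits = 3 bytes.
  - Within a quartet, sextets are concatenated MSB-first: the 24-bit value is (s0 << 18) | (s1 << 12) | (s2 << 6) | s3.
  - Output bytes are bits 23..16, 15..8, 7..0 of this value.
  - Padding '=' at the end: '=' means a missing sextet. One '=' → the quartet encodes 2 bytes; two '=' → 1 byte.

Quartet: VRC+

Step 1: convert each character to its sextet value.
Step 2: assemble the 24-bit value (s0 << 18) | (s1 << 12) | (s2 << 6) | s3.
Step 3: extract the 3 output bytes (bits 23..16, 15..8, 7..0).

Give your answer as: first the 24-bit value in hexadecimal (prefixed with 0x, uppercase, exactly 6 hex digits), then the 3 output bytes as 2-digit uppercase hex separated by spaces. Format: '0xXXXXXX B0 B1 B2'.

Answer: 0x5510BE 55 10 BE

Derivation:
Sextets: V=21, R=17, C=2, +=62
24-bit: (21<<18) | (17<<12) | (2<<6) | 62
      = 0x540000 | 0x011000 | 0x000080 | 0x00003E
      = 0x5510BE
Bytes: (v>>16)&0xFF=55, (v>>8)&0xFF=10, v&0xFF=BE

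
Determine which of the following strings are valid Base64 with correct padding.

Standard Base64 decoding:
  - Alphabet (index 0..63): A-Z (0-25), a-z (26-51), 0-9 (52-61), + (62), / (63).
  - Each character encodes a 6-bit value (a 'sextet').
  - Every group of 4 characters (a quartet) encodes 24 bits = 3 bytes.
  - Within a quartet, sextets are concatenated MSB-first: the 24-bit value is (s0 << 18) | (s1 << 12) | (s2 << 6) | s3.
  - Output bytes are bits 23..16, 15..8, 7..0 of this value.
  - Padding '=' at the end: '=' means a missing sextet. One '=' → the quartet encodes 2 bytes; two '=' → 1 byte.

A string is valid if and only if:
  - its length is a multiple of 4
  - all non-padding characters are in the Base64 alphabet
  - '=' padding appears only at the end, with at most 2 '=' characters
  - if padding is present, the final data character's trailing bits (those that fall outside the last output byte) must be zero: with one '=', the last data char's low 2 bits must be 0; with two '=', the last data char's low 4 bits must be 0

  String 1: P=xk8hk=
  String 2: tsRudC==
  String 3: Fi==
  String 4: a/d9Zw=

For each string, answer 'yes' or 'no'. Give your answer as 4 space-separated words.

Answer: no no no no

Derivation:
String 1: 'P=xk8hk=' → invalid (bad char(s): ['=']; '=' in middle)
String 2: 'tsRudC==' → invalid (bad trailing bits)
String 3: 'Fi==' → invalid (bad trailing bits)
String 4: 'a/d9Zw=' → invalid (len=7 not mult of 4)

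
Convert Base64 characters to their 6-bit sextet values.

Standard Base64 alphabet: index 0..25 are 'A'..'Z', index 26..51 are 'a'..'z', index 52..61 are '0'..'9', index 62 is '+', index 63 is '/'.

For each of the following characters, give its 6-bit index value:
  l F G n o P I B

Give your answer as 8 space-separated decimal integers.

Answer: 37 5 6 39 40 15 8 1

Derivation:
'l': a..z range, 26 + ord('l') − ord('a') = 37
'F': A..Z range, ord('F') − ord('A') = 5
'G': A..Z range, ord('G') − ord('A') = 6
'n': a..z range, 26 + ord('n') − ord('a') = 39
'o': a..z range, 26 + ord('o') − ord('a') = 40
'P': A..Z range, ord('P') − ord('A') = 15
'I': A..Z range, ord('I') − ord('A') = 8
'B': A..Z range, ord('B') − ord('A') = 1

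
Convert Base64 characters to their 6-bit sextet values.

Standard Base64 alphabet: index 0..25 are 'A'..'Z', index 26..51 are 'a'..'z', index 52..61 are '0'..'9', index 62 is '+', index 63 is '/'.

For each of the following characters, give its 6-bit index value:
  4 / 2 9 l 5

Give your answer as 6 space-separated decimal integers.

Answer: 56 63 54 61 37 57

Derivation:
'4': 0..9 range, 52 + ord('4') − ord('0') = 56
'/': index 63
'2': 0..9 range, 52 + ord('2') − ord('0') = 54
'9': 0..9 range, 52 + ord('9') − ord('0') = 61
'l': a..z range, 26 + ord('l') − ord('a') = 37
'5': 0..9 range, 52 + ord('5') − ord('0') = 57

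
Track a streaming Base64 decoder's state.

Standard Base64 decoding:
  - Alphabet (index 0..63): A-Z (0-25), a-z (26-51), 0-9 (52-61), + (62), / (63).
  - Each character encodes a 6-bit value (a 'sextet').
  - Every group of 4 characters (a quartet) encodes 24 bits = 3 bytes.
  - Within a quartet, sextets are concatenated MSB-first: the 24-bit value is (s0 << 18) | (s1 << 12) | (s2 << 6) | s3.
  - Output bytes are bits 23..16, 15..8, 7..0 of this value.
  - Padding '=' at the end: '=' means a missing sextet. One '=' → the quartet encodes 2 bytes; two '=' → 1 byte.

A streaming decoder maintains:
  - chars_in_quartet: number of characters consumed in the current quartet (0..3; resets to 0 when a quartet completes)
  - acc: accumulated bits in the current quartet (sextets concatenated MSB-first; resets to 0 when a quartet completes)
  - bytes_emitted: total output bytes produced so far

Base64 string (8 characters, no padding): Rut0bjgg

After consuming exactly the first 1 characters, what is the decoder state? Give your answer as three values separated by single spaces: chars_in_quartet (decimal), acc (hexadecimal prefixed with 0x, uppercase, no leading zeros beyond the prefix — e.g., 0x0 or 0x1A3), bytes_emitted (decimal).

After char 0 ('R'=17): chars_in_quartet=1 acc=0x11 bytes_emitted=0

Answer: 1 0x11 0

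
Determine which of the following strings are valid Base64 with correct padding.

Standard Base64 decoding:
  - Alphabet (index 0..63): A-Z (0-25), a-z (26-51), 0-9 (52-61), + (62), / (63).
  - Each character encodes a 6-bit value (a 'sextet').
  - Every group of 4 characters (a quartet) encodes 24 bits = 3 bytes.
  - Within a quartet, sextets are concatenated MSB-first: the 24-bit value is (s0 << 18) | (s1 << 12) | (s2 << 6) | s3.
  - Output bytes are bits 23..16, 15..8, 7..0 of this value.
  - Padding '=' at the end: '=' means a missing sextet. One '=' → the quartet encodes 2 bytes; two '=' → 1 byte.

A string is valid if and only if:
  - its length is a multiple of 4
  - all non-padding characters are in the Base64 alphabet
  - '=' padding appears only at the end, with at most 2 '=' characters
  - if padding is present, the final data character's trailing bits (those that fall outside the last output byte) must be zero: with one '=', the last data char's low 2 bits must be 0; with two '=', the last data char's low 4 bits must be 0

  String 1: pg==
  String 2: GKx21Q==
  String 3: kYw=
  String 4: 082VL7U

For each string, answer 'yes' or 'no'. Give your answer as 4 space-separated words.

String 1: 'pg==' → valid
String 2: 'GKx21Q==' → valid
String 3: 'kYw=' → valid
String 4: '082VL7U' → invalid (len=7 not mult of 4)

Answer: yes yes yes no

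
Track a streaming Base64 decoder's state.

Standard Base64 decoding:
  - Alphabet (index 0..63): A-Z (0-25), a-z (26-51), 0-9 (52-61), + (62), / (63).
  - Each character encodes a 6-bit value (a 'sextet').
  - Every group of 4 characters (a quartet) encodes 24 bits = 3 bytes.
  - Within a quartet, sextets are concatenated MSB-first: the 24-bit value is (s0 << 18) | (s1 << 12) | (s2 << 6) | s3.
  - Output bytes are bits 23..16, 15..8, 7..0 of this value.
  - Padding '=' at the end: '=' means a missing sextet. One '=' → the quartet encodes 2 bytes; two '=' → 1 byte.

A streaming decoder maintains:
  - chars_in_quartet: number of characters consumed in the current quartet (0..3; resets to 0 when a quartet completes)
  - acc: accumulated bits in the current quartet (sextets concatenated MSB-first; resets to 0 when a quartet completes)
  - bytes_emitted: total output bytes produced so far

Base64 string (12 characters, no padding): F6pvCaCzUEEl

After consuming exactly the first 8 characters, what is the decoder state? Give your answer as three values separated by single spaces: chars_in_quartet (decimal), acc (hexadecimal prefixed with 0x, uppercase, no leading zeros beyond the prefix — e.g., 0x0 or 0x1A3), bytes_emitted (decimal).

Answer: 0 0x0 6

Derivation:
After char 0 ('F'=5): chars_in_quartet=1 acc=0x5 bytes_emitted=0
After char 1 ('6'=58): chars_in_quartet=2 acc=0x17A bytes_emitted=0
After char 2 ('p'=41): chars_in_quartet=3 acc=0x5EA9 bytes_emitted=0
After char 3 ('v'=47): chars_in_quartet=4 acc=0x17AA6F -> emit 17 AA 6F, reset; bytes_emitted=3
After char 4 ('C'=2): chars_in_quartet=1 acc=0x2 bytes_emitted=3
After char 5 ('a'=26): chars_in_quartet=2 acc=0x9A bytes_emitted=3
After char 6 ('C'=2): chars_in_quartet=3 acc=0x2682 bytes_emitted=3
After char 7 ('z'=51): chars_in_quartet=4 acc=0x9A0B3 -> emit 09 A0 B3, reset; bytes_emitted=6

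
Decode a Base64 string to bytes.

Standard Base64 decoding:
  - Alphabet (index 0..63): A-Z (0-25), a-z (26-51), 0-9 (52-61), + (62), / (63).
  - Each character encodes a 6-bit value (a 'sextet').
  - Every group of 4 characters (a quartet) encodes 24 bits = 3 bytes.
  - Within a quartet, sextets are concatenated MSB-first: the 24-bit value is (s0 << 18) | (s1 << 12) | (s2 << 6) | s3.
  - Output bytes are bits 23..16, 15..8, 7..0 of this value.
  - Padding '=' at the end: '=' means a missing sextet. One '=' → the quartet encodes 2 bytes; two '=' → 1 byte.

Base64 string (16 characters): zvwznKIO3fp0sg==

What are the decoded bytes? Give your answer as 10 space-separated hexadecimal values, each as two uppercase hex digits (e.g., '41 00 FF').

Answer: CE FC 33 9C A2 0E DD FA 74 B2

Derivation:
After char 0 ('z'=51): chars_in_quartet=1 acc=0x33 bytes_emitted=0
After char 1 ('v'=47): chars_in_quartet=2 acc=0xCEF bytes_emitted=0
After char 2 ('w'=48): chars_in_quartet=3 acc=0x33BF0 bytes_emitted=0
After char 3 ('z'=51): chars_in_quartet=4 acc=0xCEFC33 -> emit CE FC 33, reset; bytes_emitted=3
After char 4 ('n'=39): chars_in_quartet=1 acc=0x27 bytes_emitted=3
After char 5 ('K'=10): chars_in_quartet=2 acc=0x9CA bytes_emitted=3
After char 6 ('I'=8): chars_in_quartet=3 acc=0x27288 bytes_emitted=3
After char 7 ('O'=14): chars_in_quartet=4 acc=0x9CA20E -> emit 9C A2 0E, reset; bytes_emitted=6
After char 8 ('3'=55): chars_in_quartet=1 acc=0x37 bytes_emitted=6
After char 9 ('f'=31): chars_in_quartet=2 acc=0xDDF bytes_emitted=6
After char 10 ('p'=41): chars_in_quartet=3 acc=0x377E9 bytes_emitted=6
After char 11 ('0'=52): chars_in_quartet=4 acc=0xDDFA74 -> emit DD FA 74, reset; bytes_emitted=9
After char 12 ('s'=44): chars_in_quartet=1 acc=0x2C bytes_emitted=9
After char 13 ('g'=32): chars_in_quartet=2 acc=0xB20 bytes_emitted=9
Padding '==': partial quartet acc=0xB20 -> emit B2; bytes_emitted=10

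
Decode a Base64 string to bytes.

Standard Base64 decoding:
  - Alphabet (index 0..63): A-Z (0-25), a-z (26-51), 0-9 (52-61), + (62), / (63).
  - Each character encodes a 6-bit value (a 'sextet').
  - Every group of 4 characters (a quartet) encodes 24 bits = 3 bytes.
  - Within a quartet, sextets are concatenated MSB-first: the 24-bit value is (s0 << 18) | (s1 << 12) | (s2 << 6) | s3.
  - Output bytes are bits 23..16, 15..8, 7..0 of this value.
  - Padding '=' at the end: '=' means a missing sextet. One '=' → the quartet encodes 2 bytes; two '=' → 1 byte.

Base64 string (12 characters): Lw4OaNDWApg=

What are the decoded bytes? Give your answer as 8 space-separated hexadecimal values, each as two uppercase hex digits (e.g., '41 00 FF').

After char 0 ('L'=11): chars_in_quartet=1 acc=0xB bytes_emitted=0
After char 1 ('w'=48): chars_in_quartet=2 acc=0x2F0 bytes_emitted=0
After char 2 ('4'=56): chars_in_quartet=3 acc=0xBC38 bytes_emitted=0
After char 3 ('O'=14): chars_in_quartet=4 acc=0x2F0E0E -> emit 2F 0E 0E, reset; bytes_emitted=3
After char 4 ('a'=26): chars_in_quartet=1 acc=0x1A bytes_emitted=3
After char 5 ('N'=13): chars_in_quartet=2 acc=0x68D bytes_emitted=3
After char 6 ('D'=3): chars_in_quartet=3 acc=0x1A343 bytes_emitted=3
After char 7 ('W'=22): chars_in_quartet=4 acc=0x68D0D6 -> emit 68 D0 D6, reset; bytes_emitted=6
After char 8 ('A'=0): chars_in_quartet=1 acc=0x0 bytes_emitted=6
After char 9 ('p'=41): chars_in_quartet=2 acc=0x29 bytes_emitted=6
After char 10 ('g'=32): chars_in_quartet=3 acc=0xA60 bytes_emitted=6
Padding '=': partial quartet acc=0xA60 -> emit 02 98; bytes_emitted=8

Answer: 2F 0E 0E 68 D0 D6 02 98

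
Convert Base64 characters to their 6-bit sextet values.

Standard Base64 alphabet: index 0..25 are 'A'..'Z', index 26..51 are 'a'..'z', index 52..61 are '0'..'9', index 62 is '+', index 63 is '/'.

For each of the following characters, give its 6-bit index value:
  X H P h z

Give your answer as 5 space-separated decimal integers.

Answer: 23 7 15 33 51

Derivation:
'X': A..Z range, ord('X') − ord('A') = 23
'H': A..Z range, ord('H') − ord('A') = 7
'P': A..Z range, ord('P') − ord('A') = 15
'h': a..z range, 26 + ord('h') − ord('a') = 33
'z': a..z range, 26 + ord('z') − ord('a') = 51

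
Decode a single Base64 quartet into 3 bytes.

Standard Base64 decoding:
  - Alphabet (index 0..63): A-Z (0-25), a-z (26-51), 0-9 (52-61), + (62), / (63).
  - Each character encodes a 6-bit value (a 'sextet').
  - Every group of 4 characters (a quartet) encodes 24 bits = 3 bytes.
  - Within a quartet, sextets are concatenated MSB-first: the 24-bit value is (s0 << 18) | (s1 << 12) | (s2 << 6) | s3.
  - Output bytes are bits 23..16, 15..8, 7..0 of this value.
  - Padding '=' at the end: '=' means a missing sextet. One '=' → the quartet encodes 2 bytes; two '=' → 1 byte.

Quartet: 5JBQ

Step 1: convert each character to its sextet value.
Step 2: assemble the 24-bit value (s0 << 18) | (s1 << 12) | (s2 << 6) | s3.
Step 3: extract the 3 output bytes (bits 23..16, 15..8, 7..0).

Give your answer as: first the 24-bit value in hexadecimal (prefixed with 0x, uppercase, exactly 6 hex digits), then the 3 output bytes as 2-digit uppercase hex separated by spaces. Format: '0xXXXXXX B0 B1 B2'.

Sextets: 5=57, J=9, B=1, Q=16
24-bit: (57<<18) | (9<<12) | (1<<6) | 16
      = 0xE40000 | 0x009000 | 0x000040 | 0x000010
      = 0xE49050
Bytes: (v>>16)&0xFF=E4, (v>>8)&0xFF=90, v&0xFF=50

Answer: 0xE49050 E4 90 50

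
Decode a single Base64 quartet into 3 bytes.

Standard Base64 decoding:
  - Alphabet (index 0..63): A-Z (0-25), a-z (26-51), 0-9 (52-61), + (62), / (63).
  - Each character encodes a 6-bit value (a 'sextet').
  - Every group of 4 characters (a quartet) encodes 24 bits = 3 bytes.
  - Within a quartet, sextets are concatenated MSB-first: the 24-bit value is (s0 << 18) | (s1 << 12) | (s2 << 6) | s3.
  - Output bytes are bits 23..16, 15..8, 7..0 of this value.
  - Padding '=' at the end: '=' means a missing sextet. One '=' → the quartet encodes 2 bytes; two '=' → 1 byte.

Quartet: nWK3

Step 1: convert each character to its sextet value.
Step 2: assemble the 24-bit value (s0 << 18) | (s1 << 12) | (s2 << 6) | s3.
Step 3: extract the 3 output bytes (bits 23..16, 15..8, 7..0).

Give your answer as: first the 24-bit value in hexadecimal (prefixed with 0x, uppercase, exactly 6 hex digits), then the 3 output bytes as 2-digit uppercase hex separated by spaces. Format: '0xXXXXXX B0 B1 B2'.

Answer: 0x9D62B7 9D 62 B7

Derivation:
Sextets: n=39, W=22, K=10, 3=55
24-bit: (39<<18) | (22<<12) | (10<<6) | 55
      = 0x9C0000 | 0x016000 | 0x000280 | 0x000037
      = 0x9D62B7
Bytes: (v>>16)&0xFF=9D, (v>>8)&0xFF=62, v&0xFF=B7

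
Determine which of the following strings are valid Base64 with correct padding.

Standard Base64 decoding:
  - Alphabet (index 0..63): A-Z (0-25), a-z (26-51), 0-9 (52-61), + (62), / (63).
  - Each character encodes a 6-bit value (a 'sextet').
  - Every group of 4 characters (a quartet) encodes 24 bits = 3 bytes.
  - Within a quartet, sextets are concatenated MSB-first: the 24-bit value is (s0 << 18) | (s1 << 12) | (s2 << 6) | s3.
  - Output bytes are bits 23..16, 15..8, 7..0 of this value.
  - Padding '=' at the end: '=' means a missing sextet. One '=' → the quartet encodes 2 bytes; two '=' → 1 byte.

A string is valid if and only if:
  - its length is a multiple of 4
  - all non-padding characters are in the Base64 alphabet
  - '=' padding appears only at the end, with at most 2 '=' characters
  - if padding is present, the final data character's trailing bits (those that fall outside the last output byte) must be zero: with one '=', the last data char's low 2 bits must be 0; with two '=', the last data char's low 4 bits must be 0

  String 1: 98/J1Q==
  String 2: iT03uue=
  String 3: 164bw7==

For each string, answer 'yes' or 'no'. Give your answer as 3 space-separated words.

String 1: '98/J1Q==' → valid
String 2: 'iT03uue=' → invalid (bad trailing bits)
String 3: '164bw7==' → invalid (bad trailing bits)

Answer: yes no no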